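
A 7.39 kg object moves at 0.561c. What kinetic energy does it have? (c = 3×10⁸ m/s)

γ = 1/√(1 - 0.561²) = 1.208
γ - 1 = 0.2080
KE = (γ-1)mc² = 0.2080 × 7.39 × (3×10⁸)² = 1.383×10¹⁷ J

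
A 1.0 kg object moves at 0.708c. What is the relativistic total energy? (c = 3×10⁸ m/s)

γ = 1/√(1 - 0.708²) = 1.416
mc² = 1.0 × (3×10⁸)² = 9.000×10¹⁶ J
E = γmc² = 1.416 × 9.000×10¹⁶ = 1.274×10¹⁷ J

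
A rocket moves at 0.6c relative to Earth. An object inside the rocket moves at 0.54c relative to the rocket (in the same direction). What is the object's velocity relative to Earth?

u = (u' + v)/(1 + u'v/c²)
Numerator: 0.54 + 0.6 = 1.14
Denominator: 1 + 0.324 = 1.324
u = 1.14/1.324 = 0.8610c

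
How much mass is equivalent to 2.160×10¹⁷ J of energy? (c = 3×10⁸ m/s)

From E = mc², we get m = E/c²
c² = (3×10⁸)² = 9×10¹⁶ m²/s²
m = 2.160×10¹⁷ / 9×10¹⁶ = 2.400 kg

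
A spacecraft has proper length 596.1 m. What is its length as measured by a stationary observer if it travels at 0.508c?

Proper length L₀ = 596.1 m
γ = 1/√(1 - 0.508²) = 1.16096
L = L₀/γ = 596.1/1.16096 = 513.5 m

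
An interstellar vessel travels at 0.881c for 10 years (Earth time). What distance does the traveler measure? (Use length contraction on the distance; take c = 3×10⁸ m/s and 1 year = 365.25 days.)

Earth distance: d = v × t = 0.881c × 10 yr = 8.341×10¹⁶ m
γ = 2.114
d' = d/γ = 8.341×10¹⁶/2.114 = 3.946×10¹⁶ m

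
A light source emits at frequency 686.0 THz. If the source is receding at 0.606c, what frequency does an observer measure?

β = v/c = 0.606
(1-β)/(1+β) = 0.394/1.606 = 0.2453
Doppler factor = √(0.2453) = 0.4953
f_obs = 686.0 × 0.4953 = 339.8 THz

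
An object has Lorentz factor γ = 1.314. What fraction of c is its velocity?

From γ = 1/√(1 - v²/c²):
1/γ² = 1/1.314² = 0.5792
v²/c² = 1 - 0.5792 = 0.4208
v/c = √(0.4208) = 0.6487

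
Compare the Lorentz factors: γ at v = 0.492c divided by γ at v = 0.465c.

γ₁ = 1/√(1 - 0.492²) = 1.149
γ₂ = 1/√(1 - 0.465²) = 1.130
γ₁/γ₂ = 1.149/1.130 = 1.017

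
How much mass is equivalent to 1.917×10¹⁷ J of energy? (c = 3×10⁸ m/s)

From E = mc², we get m = E/c²
c² = (3×10⁸)² = 9×10¹⁶ m²/s²
m = 1.917×10¹⁷ / 9×10¹⁶ = 2.130 kg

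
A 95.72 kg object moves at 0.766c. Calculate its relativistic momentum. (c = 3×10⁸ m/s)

γ = 1/√(1 - 0.766²) = 1.5556
v = 0.766 × 3×10⁸ = 2.298×10⁸ m/s
p = γmv = 1.5556 × 95.72 × 2.298×10⁸ = 3.422×10¹⁰ kg·m/s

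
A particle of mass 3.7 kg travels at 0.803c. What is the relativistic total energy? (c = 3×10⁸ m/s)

γ = 1/√(1 - 0.803²) = 1.6779
mc² = 3.7 × (3×10⁸)² = 3.330×10¹⁷ J
E = γmc² = 1.6779 × 3.330×10¹⁷ = 5.587×10¹⁷ J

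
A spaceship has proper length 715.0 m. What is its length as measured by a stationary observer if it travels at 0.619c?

Proper length L₀ = 715.0 m
γ = 1/√(1 - 0.619²) = 1.27325
L = L₀/γ = 715.0/1.27325 = 561.6 m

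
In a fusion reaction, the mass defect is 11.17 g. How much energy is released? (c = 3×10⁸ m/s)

Convert mass defect: Δm = 11.17 g = 0.01117 kg
E = Δm·c² = 0.01117 × (3×10⁸)²
= 0.01117 × 9×10¹⁶ = 1.005×10¹⁵ J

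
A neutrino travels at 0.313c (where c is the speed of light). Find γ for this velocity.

v/c = 0.313, so (v/c)² = 0.097969
1 - (v/c)² = 0.902031
γ = 1/√(0.902031) = 1.053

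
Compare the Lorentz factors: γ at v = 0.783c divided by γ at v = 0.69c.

γ₁ = 1/√(1 - 0.783²) = 1.608
γ₂ = 1/√(1 - 0.69²) = 1.382
γ₁/γ₂ = 1.608/1.382 = 1.164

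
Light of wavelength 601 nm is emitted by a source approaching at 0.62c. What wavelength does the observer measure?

β = 0.62
Wavelength Doppler factor = √(0.38/1.62) = √(0.23457) = 0.4843
λ_obs = 601 × 0.4843 = 291.1 nm (blueshift)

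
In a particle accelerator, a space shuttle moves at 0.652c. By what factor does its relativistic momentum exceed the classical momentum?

p_rel = γmv, p_class = mv
Ratio = γ = 1/√(1 - 0.652²)
= 1/√(0.574896) = 1.319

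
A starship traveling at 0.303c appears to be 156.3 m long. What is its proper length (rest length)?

Contracted length L = 156.3 m
γ = 1/√(1 - 0.303²) = 1.049
L₀ = γL = 1.049 × 156.3 = 164.0 m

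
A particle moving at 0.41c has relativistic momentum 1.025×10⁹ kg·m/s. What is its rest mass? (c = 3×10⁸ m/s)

γ = 1/√(1 - 0.41²) = 1.0964
v = 0.41 × 3×10⁸ = 1.230×10⁸ m/s
m = p/(γv) = 1.025×10⁹/(1.0964 × 1.230×10⁸) = 7.601 kg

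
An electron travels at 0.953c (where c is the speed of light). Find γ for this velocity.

v/c = 0.953, so (v/c)² = 0.908209
1 - (v/c)² = 0.091791
γ = 1/√(0.091791) = 3.301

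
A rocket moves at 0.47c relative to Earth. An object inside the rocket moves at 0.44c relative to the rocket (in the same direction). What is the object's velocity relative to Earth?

u = (u' + v)/(1 + u'v/c²)
Numerator: 0.44 + 0.47 = 0.91
Denominator: 1 + 0.2068 = 1.2068
u = 0.91/1.2068 = 0.7541c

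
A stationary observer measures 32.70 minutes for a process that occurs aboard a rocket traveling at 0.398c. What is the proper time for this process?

Dilated time Δt = 32.70 minutes
γ = 1/√(1 - 0.398²) = 1.090
Δt₀ = Δt/γ = 32.70/1.090 = 30.00 minutes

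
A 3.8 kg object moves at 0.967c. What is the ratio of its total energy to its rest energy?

E = γmc², E₀ = mc²
E/E₀ = γ = 1/√(1 - 0.967²) = 3.925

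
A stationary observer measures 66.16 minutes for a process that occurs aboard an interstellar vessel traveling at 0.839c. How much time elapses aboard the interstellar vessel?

Dilated time Δt = 66.16 minutes
γ = 1/√(1 - 0.839²) = 1.838
Δt₀ = Δt/γ = 66.16/1.838 = 36.00 minutes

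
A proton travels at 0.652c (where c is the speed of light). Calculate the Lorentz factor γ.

v/c = 0.652, so (v/c)² = 0.425104
1 - (v/c)² = 0.574896
γ = 1/√(0.574896) = 1.319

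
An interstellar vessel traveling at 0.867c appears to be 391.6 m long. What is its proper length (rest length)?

Contracted length L = 391.6 m
γ = 1/√(1 - 0.867²) = 2.007
L₀ = γL = 2.007 × 391.6 = 785.9 m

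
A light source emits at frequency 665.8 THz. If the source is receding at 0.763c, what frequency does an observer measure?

β = v/c = 0.763
(1-β)/(1+β) = 0.237/1.763 = 0.1344
Doppler factor = √(0.1344) = 0.3666
f_obs = 665.8 × 0.3666 = 244.1 THz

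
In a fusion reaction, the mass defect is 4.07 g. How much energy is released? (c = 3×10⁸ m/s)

Convert mass defect: Δm = 4.07 g = 0.00407 kg
E = Δm·c² = 0.00407 × (3×10⁸)²
= 0.00407 × 9×10¹⁶ = 3.663×10¹⁴ J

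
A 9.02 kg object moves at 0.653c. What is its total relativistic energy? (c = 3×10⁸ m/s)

γ = 1/√(1 - 0.653²) = 1.320
mc² = 9.02 × (3×10⁸)² = 8.118×10¹⁷ J
E = γmc² = 1.320 × 8.118×10¹⁷ = 1.072×10¹⁸ J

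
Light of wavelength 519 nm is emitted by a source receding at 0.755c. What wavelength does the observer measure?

β = 0.755
Wavelength Doppler factor = √(1.755/0.245) = √(7.163) = 2.676
λ_obs = 519 × 2.676 = 1389 nm (redshift)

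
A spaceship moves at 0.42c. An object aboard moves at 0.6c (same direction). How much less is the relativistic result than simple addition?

Classical: u' + v = 0.6 + 0.42 = 1.02c
Relativistic: u = (0.6 + 0.42)/(1 + 0.252) = 1.02/1.252 = 0.8147c
Difference: 1.02 - 0.8147 = 0.2053c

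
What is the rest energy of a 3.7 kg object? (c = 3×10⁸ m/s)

c² = (3×10⁸)² = 9.000×10¹⁶ m²/s²
E₀ = mc² = 3.7 × 9.000×10¹⁶ = 3.330×10¹⁷ J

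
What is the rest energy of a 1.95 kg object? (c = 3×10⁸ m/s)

c² = (3×10⁸)² = 9.000×10¹⁶ m²/s²
E₀ = mc² = 1.95 × 9.000×10¹⁶ = 1.755×10¹⁷ J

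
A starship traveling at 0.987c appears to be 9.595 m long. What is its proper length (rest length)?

Contracted length L = 9.595 m
γ = 1/√(1 - 0.987²) = 6.222
L₀ = γL = 6.222 × 9.595 = 59.70 m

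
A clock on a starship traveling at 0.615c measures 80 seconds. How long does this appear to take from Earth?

Proper time Δt₀ = 80 seconds
γ = 1/√(1 - 0.615²) = 1.2682
Δt = γΔt₀ = 1.2682 × 80 = 101.5 seconds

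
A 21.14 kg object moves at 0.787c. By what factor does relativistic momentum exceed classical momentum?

p_rel = γmv, p_class = mv
Ratio = γ = 1/√(1 - 0.787²) = 1.621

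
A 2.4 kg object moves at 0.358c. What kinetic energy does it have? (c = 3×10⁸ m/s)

γ = 1/√(1 - 0.358²) = 1.07098
γ - 1 = 0.07098
KE = (γ-1)mc² = 0.07098 × 2.4 × (3×10⁸)² = 1.533×10¹⁶ J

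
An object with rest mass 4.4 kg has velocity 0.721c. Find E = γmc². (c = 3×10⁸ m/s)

γ = 1/√(1 - 0.721²) = 1.4431
mc² = 4.4 × (3×10⁸)² = 3.960×10¹⁷ J
E = γmc² = 1.4431 × 3.960×10¹⁷ = 5.715×10¹⁷ J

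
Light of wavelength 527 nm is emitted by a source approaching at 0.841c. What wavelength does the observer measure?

β = 0.841
Wavelength Doppler factor = √(0.159/1.841) = √(0.08637) = 0.2939
λ_obs = 527 × 0.2939 = 154.9 nm (blueshift)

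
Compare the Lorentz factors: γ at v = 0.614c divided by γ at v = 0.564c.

γ₁ = 1/√(1 - 0.614²) = 1.267
γ₂ = 1/√(1 - 0.564²) = 1.211
γ₁/γ₂ = 1.267/1.211 = 1.046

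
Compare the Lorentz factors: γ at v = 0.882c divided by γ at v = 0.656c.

γ₁ = 1/√(1 - 0.882²) = 2.122
γ₂ = 1/√(1 - 0.656²) = 1.325
γ₁/γ₂ = 2.122/1.325 = 1.602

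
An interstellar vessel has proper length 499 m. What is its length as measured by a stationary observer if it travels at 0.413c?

Proper length L₀ = 499 m
γ = 1/√(1 - 0.413²) = 1.098
L = L₀/γ = 499/1.098 = 454.5 m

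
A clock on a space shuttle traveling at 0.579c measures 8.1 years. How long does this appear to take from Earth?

Proper time Δt₀ = 8.1 years
γ = 1/√(1 - 0.579²) = 1.2265
Δt = γΔt₀ = 1.2265 × 8.1 = 9.935 years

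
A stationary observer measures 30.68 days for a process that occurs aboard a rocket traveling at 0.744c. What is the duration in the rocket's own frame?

Dilated time Δt = 30.68 days
γ = 1/√(1 - 0.744²) = 1.4966
Δt₀ = Δt/γ = 30.68/1.4966 = 20.50 days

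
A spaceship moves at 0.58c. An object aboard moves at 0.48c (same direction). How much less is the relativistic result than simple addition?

Classical: u' + v = 0.48 + 0.58 = 1.06c
Relativistic: u = (0.48 + 0.58)/(1 + 0.2784) = 1.06/1.2784 = 0.8292c
Difference: 1.06 - 0.8292 = 0.2308c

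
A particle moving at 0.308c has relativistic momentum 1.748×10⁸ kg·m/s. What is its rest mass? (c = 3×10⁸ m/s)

γ = 1/√(1 - 0.308²) = 1.051
v = 0.308 × 3×10⁸ = 9.240×10⁷ m/s
m = p/(γv) = 1.748×10⁸/(1.051 × 9.240×10⁷) = 1.800 kg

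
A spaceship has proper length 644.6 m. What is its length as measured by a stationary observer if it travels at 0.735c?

Proper length L₀ = 644.6 m
γ = 1/√(1 - 0.735²) = 1.4748
L = L₀/γ = 644.6/1.4748 = 437.1 m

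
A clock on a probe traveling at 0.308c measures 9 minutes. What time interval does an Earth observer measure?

Proper time Δt₀ = 9 minutes
γ = 1/√(1 - 0.308²) = 1.0511
Δt = γΔt₀ = 1.0511 × 9 = 9.460 minutes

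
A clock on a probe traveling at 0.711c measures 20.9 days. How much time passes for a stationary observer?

Proper time Δt₀ = 20.9 days
γ = 1/√(1 - 0.711²) = 1.422
Δt = γΔt₀ = 1.422 × 20.9 = 29.72 days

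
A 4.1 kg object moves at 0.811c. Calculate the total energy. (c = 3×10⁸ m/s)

γ = 1/√(1 - 0.811²) = 1.7093
mc² = 4.1 × (3×10⁸)² = 3.690×10¹⁷ J
E = γmc² = 1.7093 × 3.690×10¹⁷ = 6.307×10¹⁷ J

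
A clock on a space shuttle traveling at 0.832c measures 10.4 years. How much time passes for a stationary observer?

Proper time Δt₀ = 10.4 years
γ = 1/√(1 - 0.832²) = 1.803
Δt = γΔt₀ = 1.803 × 10.4 = 18.75 years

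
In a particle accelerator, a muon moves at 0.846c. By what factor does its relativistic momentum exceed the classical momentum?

p_rel = γmv, p_class = mv
Ratio = γ = 1/√(1 - 0.846²)
= 1/√(0.284284) = 1.876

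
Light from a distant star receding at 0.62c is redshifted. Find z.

β = 0.62
(1+β)/(1-β) = 1.62/0.38 = 4.263
√(4.263) = 2.065
z = 2.065 - 1 = 1.065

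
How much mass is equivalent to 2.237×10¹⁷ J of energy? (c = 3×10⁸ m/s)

From E = mc², we get m = E/c²
c² = (3×10⁸)² = 9×10¹⁶ m²/s²
m = 2.237×10¹⁷ / 9×10¹⁶ = 2.486 kg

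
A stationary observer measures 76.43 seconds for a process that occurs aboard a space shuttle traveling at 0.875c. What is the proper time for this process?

Dilated time Δt = 76.43 seconds
γ = 1/√(1 - 0.875²) = 2.0656
Δt₀ = Δt/γ = 76.43/2.0656 = 37.00 seconds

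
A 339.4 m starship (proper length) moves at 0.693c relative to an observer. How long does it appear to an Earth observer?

Proper length L₀ = 339.4 m
γ = 1/√(1 - 0.693²) = 1.387
L = L₀/γ = 339.4/1.387 = 244.7 m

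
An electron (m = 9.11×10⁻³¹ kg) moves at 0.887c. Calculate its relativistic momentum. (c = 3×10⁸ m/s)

γ = 1/√(1 - 0.887²) = 2.1656
v = 0.887 × 3×10⁸ = 2.661×10⁸ m/s
p = γmv = 2.1656 × 9.11×10⁻³¹ × 2.661×10⁸ = 5.250×10⁻²² kg·m/s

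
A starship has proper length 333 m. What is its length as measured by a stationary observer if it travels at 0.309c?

Proper length L₀ = 333 m
γ = 1/√(1 - 0.309²) = 1.0515
L = L₀/γ = 333/1.0515 = 316.7 m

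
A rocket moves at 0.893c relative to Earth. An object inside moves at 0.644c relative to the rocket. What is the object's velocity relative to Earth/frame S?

u = (u' + v)/(1 + u'v/c²)
Numerator: 0.644 + 0.893 = 1.537
Denominator: 1 + 0.575092 = 1.575092
u = 1.537/1.575092 = 0.9758c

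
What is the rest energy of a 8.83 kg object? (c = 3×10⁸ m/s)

c² = (3×10⁸)² = 9.000×10¹⁶ m²/s²
E₀ = mc² = 8.83 × 9.000×10¹⁶ = 7.947×10¹⁷ J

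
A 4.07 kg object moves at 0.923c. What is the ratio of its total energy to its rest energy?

E = γmc², E₀ = mc²
E/E₀ = γ = 1/√(1 - 0.923²) = 2.599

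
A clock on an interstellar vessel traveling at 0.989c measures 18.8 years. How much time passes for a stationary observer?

Proper time Δt₀ = 18.8 years
γ = 1/√(1 - 0.989²) = 6.761
Δt = γΔt₀ = 6.761 × 18.8 = 127.1 years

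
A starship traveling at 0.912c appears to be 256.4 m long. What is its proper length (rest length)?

Contracted length L = 256.4 m
γ = 1/√(1 - 0.912²) = 2.438
L₀ = γL = 2.438 × 256.4 = 625.1 m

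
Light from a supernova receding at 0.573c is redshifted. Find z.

β = 0.573
(1+β)/(1-β) = 1.573/0.427 = 3.6838
√(3.6838) = 1.9193
z = 1.9193 - 1 = 0.9193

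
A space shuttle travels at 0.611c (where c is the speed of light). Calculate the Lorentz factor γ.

v/c = 0.611, so (v/c)² = 0.373321
1 - (v/c)² = 0.626679
γ = 1/√(0.626679) = 1.263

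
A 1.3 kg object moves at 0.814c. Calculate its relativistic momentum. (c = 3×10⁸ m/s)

γ = 1/√(1 - 0.814²) = 1.7216
v = 0.814 × 3×10⁸ = 2.442×10⁸ m/s
p = γmv = 1.7216 × 1.3 × 2.442×10⁸ = 5.465×10⁸ kg·m/s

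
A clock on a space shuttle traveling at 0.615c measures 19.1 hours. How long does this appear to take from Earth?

Proper time Δt₀ = 19.1 hours
γ = 1/√(1 - 0.615²) = 1.268
Δt = γΔt₀ = 1.268 × 19.1 = 24.22 hours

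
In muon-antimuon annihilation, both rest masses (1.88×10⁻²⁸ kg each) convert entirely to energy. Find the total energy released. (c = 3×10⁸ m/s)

Both particles have the same rest mass, so total mass = 2m
E = 2m·c² = 2 × 1.88×10⁻²⁸ × (3×10⁸)²
= 2 × 1.88×10⁻²⁸ × 9×10¹⁶
= 3.384×10⁻¹¹ J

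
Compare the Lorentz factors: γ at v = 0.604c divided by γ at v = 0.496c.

γ₁ = 1/√(1 - 0.604²) = 1.2547
γ₂ = 1/√(1 - 0.496²) = 1.1516
γ₁/γ₂ = 1.2547/1.1516 = 1.090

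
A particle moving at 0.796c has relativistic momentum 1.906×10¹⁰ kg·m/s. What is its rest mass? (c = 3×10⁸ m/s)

γ = 1/√(1 - 0.796²) = 1.652
v = 0.796 × 3×10⁸ = 2.388×10⁸ m/s
m = p/(γv) = 1.906×10¹⁰/(1.652 × 2.388×10⁸) = 48.31 kg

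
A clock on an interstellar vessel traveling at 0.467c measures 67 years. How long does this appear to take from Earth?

Proper time Δt₀ = 67 years
γ = 1/√(1 - 0.467²) = 1.1309
Δt = γΔt₀ = 1.1309 × 67 = 75.77 years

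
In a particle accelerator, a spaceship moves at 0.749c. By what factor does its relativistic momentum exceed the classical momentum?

p_rel = γmv, p_class = mv
Ratio = γ = 1/√(1 - 0.749²)
= 1/√(0.438999) = 1.509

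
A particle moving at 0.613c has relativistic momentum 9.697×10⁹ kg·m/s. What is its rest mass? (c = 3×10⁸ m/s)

γ = 1/√(1 - 0.613²) = 1.2657
v = 0.613 × 3×10⁸ = 1.839×10⁸ m/s
m = p/(γv) = 9.697×10⁹/(1.2657 × 1.839×10⁸) = 41.66 kg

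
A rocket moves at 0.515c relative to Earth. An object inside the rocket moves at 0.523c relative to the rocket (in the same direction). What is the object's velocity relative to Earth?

u = (u' + v)/(1 + u'v/c²)
Numerator: 0.523 + 0.515 = 1.038
Denominator: 1 + 0.269345 = 1.269345
u = 1.038/1.269345 = 0.8177c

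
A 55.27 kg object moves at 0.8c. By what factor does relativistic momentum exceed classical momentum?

p_rel = γmv, p_class = mv
Ratio = γ = 1/√(1 - 0.8²) = 1.667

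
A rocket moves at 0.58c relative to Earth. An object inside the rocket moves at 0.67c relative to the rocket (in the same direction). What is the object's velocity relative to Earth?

u = (u' + v)/(1 + u'v/c²)
Numerator: 0.67 + 0.58 = 1.25
Denominator: 1 + 0.3886 = 1.3886
u = 1.25/1.3886 = 0.9002c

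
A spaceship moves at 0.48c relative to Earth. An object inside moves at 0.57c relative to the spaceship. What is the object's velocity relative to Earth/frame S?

u = (u' + v)/(1 + u'v/c²)
Numerator: 0.57 + 0.48 = 1.05
Denominator: 1 + 0.2736 = 1.2736
u = 1.05/1.2736 = 0.8244c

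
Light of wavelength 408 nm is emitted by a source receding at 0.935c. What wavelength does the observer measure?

β = 0.935
Wavelength Doppler factor = √(1.935/0.065) = √(29.77) = 5.456
λ_obs = 408 × 5.456 = 2226 nm (redshift)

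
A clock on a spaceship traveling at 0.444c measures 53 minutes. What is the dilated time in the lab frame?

Proper time Δt₀ = 53 minutes
γ = 1/√(1 - 0.444²) = 1.116
Δt = γΔt₀ = 1.116 × 53 = 59.15 minutes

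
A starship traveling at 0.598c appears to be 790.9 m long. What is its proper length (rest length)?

Contracted length L = 790.9 m
γ = 1/√(1 - 0.598²) = 1.2477
L₀ = γL = 1.2477 × 790.9 = 986.8 m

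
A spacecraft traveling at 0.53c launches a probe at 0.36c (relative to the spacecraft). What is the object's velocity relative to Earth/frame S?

u = (u' + v)/(1 + u'v/c²)
Numerator: 0.36 + 0.53 = 0.89
Denominator: 1 + 0.1908 = 1.1908
u = 0.89/1.1908 = 0.7474c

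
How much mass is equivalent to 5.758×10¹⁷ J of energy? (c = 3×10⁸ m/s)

From E = mc², we get m = E/c²
c² = (3×10⁸)² = 9×10¹⁶ m²/s²
m = 5.758×10¹⁷ / 9×10¹⁶ = 6.398 kg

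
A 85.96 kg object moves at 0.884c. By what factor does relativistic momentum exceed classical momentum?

p_rel = γmv, p_class = mv
Ratio = γ = 1/√(1 - 0.884²) = 2.139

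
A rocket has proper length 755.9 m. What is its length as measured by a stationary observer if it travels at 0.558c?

Proper length L₀ = 755.9 m
γ = 1/√(1 - 0.558²) = 1.205
L = L₀/γ = 755.9/1.205 = 627.3 m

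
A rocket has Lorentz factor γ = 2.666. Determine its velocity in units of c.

From γ = 1/√(1 - v²/c²):
1/γ² = 1/2.666² = 0.1407
v²/c² = 1 - 0.1407 = 0.8593
v/c = √(0.8593) = 0.9270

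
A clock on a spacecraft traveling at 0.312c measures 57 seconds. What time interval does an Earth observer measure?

Proper time Δt₀ = 57 seconds
γ = 1/√(1 - 0.312²) = 1.0525
Δt = γΔt₀ = 1.0525 × 57 = 59.99 seconds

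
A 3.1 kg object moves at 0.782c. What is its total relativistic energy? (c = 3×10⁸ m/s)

γ = 1/√(1 - 0.782²) = 1.6044
mc² = 3.1 × (3×10⁸)² = 2.790×10¹⁷ J
E = γmc² = 1.6044 × 2.790×10¹⁷ = 4.476×10¹⁷ J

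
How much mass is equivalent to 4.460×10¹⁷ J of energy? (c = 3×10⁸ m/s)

From E = mc², we get m = E/c²
c² = (3×10⁸)² = 9×10¹⁶ m²/s²
m = 4.460×10¹⁷ / 9×10¹⁶ = 4.956 kg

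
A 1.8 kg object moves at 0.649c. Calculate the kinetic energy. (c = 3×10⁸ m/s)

γ = 1/√(1 - 0.649²) = 1.31443
γ - 1 = 0.31443
KE = (γ-1)mc² = 0.31443 × 1.8 × (3×10⁸)² = 5.094×10¹⁶ J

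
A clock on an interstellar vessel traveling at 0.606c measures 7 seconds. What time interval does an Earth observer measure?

Proper time Δt₀ = 7 seconds
γ = 1/√(1 - 0.606²) = 1.2571
Δt = γΔt₀ = 1.2571 × 7 = 8.800 seconds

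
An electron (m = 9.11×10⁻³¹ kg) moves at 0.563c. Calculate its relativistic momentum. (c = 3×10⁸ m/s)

γ = 1/√(1 - 0.563²) = 1.210
v = 0.563 × 3×10⁸ = 1.689×10⁸ m/s
p = γmv = 1.210 × 9.11×10⁻³¹ × 1.689×10⁸ = 1.862×10⁻²² kg·m/s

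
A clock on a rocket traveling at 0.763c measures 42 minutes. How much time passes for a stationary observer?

Proper time Δt₀ = 42 minutes
γ = 1/√(1 - 0.763²) = 1.54703
Δt = γΔt₀ = 1.54703 × 42 = 64.98 minutes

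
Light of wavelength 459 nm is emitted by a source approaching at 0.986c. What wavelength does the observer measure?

β = 0.986
Wavelength Doppler factor = √(0.014/1.986) = √(0.007049) = 0.08396
λ_obs = 459 × 0.08396 = 38.54 nm (blueshift)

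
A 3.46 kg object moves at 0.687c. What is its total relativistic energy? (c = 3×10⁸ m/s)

γ = 1/√(1 - 0.687²) = 1.376
mc² = 3.46 × (3×10⁸)² = 3.114×10¹⁷ J
E = γmc² = 1.376 × 3.114×10¹⁷ = 4.285×10¹⁷ J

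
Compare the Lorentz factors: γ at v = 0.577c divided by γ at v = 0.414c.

γ₁ = 1/√(1 - 0.577²) = 1.2244
γ₂ = 1/√(1 - 0.414²) = 1.0986
γ₁/γ₂ = 1.2244/1.0986 = 1.115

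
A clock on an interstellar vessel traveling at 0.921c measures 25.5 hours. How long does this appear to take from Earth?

Proper time Δt₀ = 25.5 hours
γ = 1/√(1 - 0.921²) = 2.567
Δt = γΔt₀ = 2.567 × 25.5 = 65.46 hours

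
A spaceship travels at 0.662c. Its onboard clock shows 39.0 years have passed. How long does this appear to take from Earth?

Proper time Δt₀ = 39.0 years
γ = 1/√(1 - 0.662²) = 1.334
Δt = γΔt₀ = 1.334 × 39.0 = 52.03 years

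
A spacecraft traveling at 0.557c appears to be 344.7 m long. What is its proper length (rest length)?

Contracted length L = 344.7 m
γ = 1/√(1 - 0.557²) = 1.204
L₀ = γL = 1.204 × 344.7 = 415.0 m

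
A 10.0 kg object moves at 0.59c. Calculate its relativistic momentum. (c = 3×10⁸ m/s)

γ = 1/√(1 - 0.59²) = 1.2385
v = 0.59 × 3×10⁸ = 1.770×10⁸ m/s
p = γmv = 1.2385 × 10.0 × 1.770×10⁸ = 2.192×10⁹ kg·m/s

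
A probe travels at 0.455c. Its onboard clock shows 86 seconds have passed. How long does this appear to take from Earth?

Proper time Δt₀ = 86 seconds
γ = 1/√(1 - 0.455²) = 1.123
Δt = γΔt₀ = 1.123 × 86 = 96.58 seconds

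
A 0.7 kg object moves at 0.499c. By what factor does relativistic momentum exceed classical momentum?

p_rel = γmv, p_class = mv
Ratio = γ = 1/√(1 - 0.499²) = 1.154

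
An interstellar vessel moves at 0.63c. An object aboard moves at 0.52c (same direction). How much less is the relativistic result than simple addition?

Classical: u' + v = 0.52 + 0.63 = 1.15c
Relativistic: u = (0.52 + 0.63)/(1 + 0.3276) = 1.15/1.3276 = 0.8662c
Difference: 1.15 - 0.8662 = 0.2838c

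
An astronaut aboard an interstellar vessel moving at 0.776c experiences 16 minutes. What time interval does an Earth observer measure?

Proper time Δt₀ = 16 minutes
γ = 1/√(1 - 0.776²) = 1.5855
Δt = γΔt₀ = 1.5855 × 16 = 25.37 minutes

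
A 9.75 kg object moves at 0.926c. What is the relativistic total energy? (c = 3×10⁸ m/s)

γ = 1/√(1 - 0.926²) = 2.649
mc² = 9.75 × (3×10⁸)² = 8.775×10¹⁷ J
E = γmc² = 2.649 × 8.775×10¹⁷ = 2.324×10¹⁸ J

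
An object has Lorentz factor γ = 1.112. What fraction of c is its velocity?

From γ = 1/√(1 - v²/c²):
1/γ² = 1/1.112² = 0.8087
v²/c² = 1 - 0.8087 = 0.1913
v/c = √(0.1913) = 0.4374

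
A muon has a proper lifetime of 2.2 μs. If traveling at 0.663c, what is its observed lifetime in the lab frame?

Proper lifetime τ₀ = 2.2 μs
γ = 1/√(1 - 0.663²) = 1.336
τ = γτ₀ = 1.336 × 2.2 μs = 2.939 μs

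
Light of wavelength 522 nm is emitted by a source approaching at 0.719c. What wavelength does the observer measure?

β = 0.719
Wavelength Doppler factor = √(0.281/1.719) = √(0.163467) = 0.404311
λ_obs = 522 × 0.404311 = 211.1 nm (blueshift)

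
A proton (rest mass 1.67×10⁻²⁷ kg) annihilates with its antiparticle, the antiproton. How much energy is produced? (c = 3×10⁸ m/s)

Both particles have the same rest mass, so total mass = 2m
E = 2m·c² = 2 × 1.67×10⁻²⁷ × (3×10⁸)²
= 2 × 1.67×10⁻²⁷ × 9×10¹⁶
= 3.006×10⁻¹⁰ J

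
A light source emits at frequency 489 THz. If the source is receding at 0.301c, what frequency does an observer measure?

β = v/c = 0.301
(1-β)/(1+β) = 0.699/1.301 = 0.5373
Doppler factor = √(0.5373) = 0.7330
f_obs = 489 × 0.7330 = 358.4 THz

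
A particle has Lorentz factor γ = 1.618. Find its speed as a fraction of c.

From γ = 1/√(1 - v²/c²):
1/γ² = 1/1.618² = 0.3820
v²/c² = 1 - 0.3820 = 0.6180
v/c = √(0.6180) = 0.7861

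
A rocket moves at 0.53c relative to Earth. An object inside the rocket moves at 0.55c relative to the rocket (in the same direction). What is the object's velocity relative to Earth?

u = (u' + v)/(1 + u'v/c²)
Numerator: 0.55 + 0.53 = 1.08
Denominator: 1 + 0.2915 = 1.2915
u = 1.08/1.2915 = 0.8362c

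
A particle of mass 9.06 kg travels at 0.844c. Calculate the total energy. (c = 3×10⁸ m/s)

γ = 1/√(1 - 0.844²) = 1.864
mc² = 9.06 × (3×10⁸)² = 8.154×10¹⁷ J
E = γmc² = 1.864 × 8.154×10¹⁷ = 1.520×10¹⁸ J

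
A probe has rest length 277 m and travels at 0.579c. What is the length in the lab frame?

Proper length L₀ = 277 m
γ = 1/√(1 - 0.579²) = 1.227
L = L₀/γ = 277/1.227 = 225.8 m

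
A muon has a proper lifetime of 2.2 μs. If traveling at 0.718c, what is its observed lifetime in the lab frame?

Proper lifetime τ₀ = 2.2 μs
γ = 1/√(1 - 0.718²) = 1.437
τ = γτ₀ = 1.437 × 2.2 μs = 3.161 μs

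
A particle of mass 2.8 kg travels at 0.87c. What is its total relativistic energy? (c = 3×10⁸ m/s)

γ = 1/√(1 - 0.87²) = 2.028
mc² = 2.8 × (3×10⁸)² = 2.520×10¹⁷ J
E = γmc² = 2.028 × 2.520×10¹⁷ = 5.111×10¹⁷ J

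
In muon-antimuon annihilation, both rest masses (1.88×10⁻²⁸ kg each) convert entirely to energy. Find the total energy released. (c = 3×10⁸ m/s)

Both particles have the same rest mass, so total mass = 2m
E = 2m·c² = 2 × 1.88×10⁻²⁸ × (3×10⁸)²
= 2 × 1.88×10⁻²⁸ × 9×10¹⁶
= 3.384×10⁻¹¹ J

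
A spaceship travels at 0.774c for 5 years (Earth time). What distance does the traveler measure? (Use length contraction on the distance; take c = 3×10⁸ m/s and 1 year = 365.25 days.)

Earth distance: d = v × t = 0.774c × 5 yr = 3.664×10¹⁶ m
γ = 1.579
d' = d/γ = 3.664×10¹⁶/1.579 = 2.320×10¹⁶ m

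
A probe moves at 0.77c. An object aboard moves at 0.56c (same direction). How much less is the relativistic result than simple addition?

Classical: u' + v = 0.56 + 0.77 = 1.33c
Relativistic: u = (0.56 + 0.77)/(1 + 0.4312) = 1.33/1.4312 = 0.9293c
Difference: 1.33 - 0.9293 = 0.4007c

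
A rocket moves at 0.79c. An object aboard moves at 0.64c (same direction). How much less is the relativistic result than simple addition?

Classical: u' + v = 0.64 + 0.79 = 1.43c
Relativistic: u = (0.64 + 0.79)/(1 + 0.5056) = 1.43/1.5056 = 0.9498c
Difference: 1.43 - 0.9498 = 0.4802c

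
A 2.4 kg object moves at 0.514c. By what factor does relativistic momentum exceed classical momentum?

p_rel = γmv, p_class = mv
Ratio = γ = 1/√(1 - 0.514²) = 1.166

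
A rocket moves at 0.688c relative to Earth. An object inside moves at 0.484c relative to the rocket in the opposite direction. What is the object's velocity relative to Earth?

Object's velocity in rocket frame is u' = -0.484c
u = (u' + v)/(1 + u'v/c²) = (v - 0.484)/(1 - 0.484·v/c²)
Numerator: 0.688 - 0.484 = 0.204
Denominator: 1 - 0.332992 = 0.667008
u = 0.204/0.667008 = 0.3058c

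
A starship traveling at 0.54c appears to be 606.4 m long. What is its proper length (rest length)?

Contracted length L = 606.4 m
γ = 1/√(1 - 0.54²) = 1.1881
L₀ = γL = 1.1881 × 606.4 = 720.5 m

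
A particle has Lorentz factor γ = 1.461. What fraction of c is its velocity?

From γ = 1/√(1 - v²/c²):
1/γ² = 1/1.461² = 0.4685
v²/c² = 1 - 0.4685 = 0.5315
v/c = √(0.5315) = 0.7290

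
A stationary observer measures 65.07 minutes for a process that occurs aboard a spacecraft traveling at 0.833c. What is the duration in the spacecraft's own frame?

Dilated time Δt = 65.07 minutes
γ = 1/√(1 - 0.833²) = 1.8074
Δt₀ = Δt/γ = 65.07/1.8074 = 36.00 minutes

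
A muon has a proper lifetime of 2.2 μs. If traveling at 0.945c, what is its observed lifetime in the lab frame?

Proper lifetime τ₀ = 2.2 μs
γ = 1/√(1 - 0.945²) = 3.0574
τ = γτ₀ = 3.0574 × 2.2 μs = 6.726 μs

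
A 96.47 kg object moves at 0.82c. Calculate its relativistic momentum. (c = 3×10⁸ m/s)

γ = 1/√(1 - 0.82²) = 1.747
v = 0.82 × 3×10⁸ = 2.460×10⁸ m/s
p = γmv = 1.747 × 96.47 × 2.460×10⁸ = 4.146×10¹⁰ kg·m/s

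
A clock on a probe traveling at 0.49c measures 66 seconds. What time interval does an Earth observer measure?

Proper time Δt₀ = 66 seconds
γ = 1/√(1 - 0.49²) = 1.14715
Δt = γΔt₀ = 1.14715 × 66 = 75.71 seconds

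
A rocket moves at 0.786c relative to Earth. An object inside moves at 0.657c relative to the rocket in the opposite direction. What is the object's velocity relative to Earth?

Object's velocity in rocket frame is u' = -0.657c
u = (u' + v)/(1 + u'v/c²) = (v - 0.657)/(1 - 0.657·v/c²)
Numerator: 0.786 - 0.657 = 0.129
Denominator: 1 - 0.516402 = 0.483598
u = 0.129/0.483598 = 0.2668c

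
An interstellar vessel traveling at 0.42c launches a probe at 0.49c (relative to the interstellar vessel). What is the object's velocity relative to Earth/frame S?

u = (u' + v)/(1 + u'v/c²)
Numerator: 0.49 + 0.42 = 0.91
Denominator: 1 + 0.2058 = 1.2058
u = 0.91/1.2058 = 0.7547c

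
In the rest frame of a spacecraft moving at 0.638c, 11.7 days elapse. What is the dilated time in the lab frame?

Proper time Δt₀ = 11.7 days
γ = 1/√(1 - 0.638²) = 1.2986
Δt = γΔt₀ = 1.2986 × 11.7 = 15.19 days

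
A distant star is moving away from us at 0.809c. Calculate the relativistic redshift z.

β = 0.809
(1+β)/(1-β) = 1.809/0.191 = 9.4712
√(9.4712) = 3.078
z = 3.078 - 1 = 2.078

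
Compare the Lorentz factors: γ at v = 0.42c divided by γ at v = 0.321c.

γ₁ = 1/√(1 - 0.42²) = 1.102
γ₂ = 1/√(1 - 0.321²) = 1.056
γ₁/γ₂ = 1.102/1.056 = 1.044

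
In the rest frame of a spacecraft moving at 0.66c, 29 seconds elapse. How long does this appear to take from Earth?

Proper time Δt₀ = 29 seconds
γ = 1/√(1 - 0.66²) = 1.331
Δt = γΔt₀ = 1.331 × 29 = 38.60 seconds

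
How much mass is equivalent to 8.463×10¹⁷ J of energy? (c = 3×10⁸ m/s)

From E = mc², we get m = E/c²
c² = (3×10⁸)² = 9×10¹⁶ m²/s²
m = 8.463×10¹⁷ / 9×10¹⁶ = 9.403 kg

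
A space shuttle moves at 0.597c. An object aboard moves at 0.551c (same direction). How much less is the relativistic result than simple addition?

Classical: u' + v = 0.551 + 0.597 = 1.148c
Relativistic: u = (0.551 + 0.597)/(1 + 0.328947) = 1.148/1.328947 = 0.8638c
Difference: 1.148 - 0.8638 = 0.2842c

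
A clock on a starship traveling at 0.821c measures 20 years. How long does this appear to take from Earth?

Proper time Δt₀ = 20 years
γ = 1/√(1 - 0.821²) = 1.7515
Δt = γΔt₀ = 1.7515 × 20 = 35.03 years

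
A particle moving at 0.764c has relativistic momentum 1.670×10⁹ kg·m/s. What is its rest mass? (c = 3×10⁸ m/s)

γ = 1/√(1 - 0.764²) = 1.550
v = 0.764 × 3×10⁸ = 2.292×10⁸ m/s
m = p/(γv) = 1.670×10⁹/(1.550 × 2.292×10⁸) = 4.701 kg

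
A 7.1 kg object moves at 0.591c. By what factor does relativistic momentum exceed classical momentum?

p_rel = γmv, p_class = mv
Ratio = γ = 1/√(1 - 0.591²) = 1.240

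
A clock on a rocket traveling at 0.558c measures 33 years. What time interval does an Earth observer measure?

Proper time Δt₀ = 33 years
γ = 1/√(1 - 0.558²) = 1.205
Δt = γΔt₀ = 1.205 × 33 = 39.77 years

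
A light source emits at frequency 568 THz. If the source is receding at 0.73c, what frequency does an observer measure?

β = v/c = 0.73
(1-β)/(1+β) = 0.27/1.73 = 0.1561
Doppler factor = √(0.1561) = 0.3951
f_obs = 568 × 0.3951 = 224.4 THz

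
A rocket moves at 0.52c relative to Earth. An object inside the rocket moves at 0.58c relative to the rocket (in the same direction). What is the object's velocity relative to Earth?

u = (u' + v)/(1 + u'v/c²)
Numerator: 0.58 + 0.52 = 1.1
Denominator: 1 + 0.3016 = 1.3016
u = 1.1/1.3016 = 0.8451c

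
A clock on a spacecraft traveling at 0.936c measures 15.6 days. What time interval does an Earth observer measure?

Proper time Δt₀ = 15.6 days
γ = 1/√(1 - 0.936²) = 2.841
Δt = γΔt₀ = 2.841 × 15.6 = 44.32 days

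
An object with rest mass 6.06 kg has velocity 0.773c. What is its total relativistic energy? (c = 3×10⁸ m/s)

γ = 1/√(1 - 0.773²) = 1.5763
mc² = 6.06 × (3×10⁸)² = 5.454×10¹⁷ J
E = γmc² = 1.5763 × 5.454×10¹⁷ = 8.597×10¹⁷ J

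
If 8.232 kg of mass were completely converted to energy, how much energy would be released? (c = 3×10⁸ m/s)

Using E = mc²:
c² = (3×10⁸)² = 9×10¹⁶ m²/s²
E = 8.232 × 9×10¹⁶ = 7.409×10¹⁷ J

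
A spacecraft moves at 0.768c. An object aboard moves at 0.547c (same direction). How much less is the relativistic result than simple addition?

Classical: u' + v = 0.547 + 0.768 = 1.315c
Relativistic: u = (0.547 + 0.768)/(1 + 0.420096) = 1.315/1.420096 = 0.9260c
Difference: 1.315 - 0.9260 = 0.3890c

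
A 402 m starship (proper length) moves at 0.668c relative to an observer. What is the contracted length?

Proper length L₀ = 402 m
γ = 1/√(1 - 0.668²) = 1.3438
L = L₀/γ = 402/1.3438 = 299.2 m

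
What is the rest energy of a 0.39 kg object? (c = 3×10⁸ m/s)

c² = (3×10⁸)² = 9.000×10¹⁶ m²/s²
E₀ = mc² = 0.39 × 9.000×10¹⁶ = 3.510×10¹⁶ J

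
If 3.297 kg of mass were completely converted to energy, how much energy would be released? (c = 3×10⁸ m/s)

Using E = mc²:
c² = (3×10⁸)² = 9×10¹⁶ m²/s²
E = 3.297 × 9×10¹⁶ = 2.967×10¹⁷ J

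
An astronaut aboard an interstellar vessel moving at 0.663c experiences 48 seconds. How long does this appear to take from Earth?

Proper time Δt₀ = 48 seconds
γ = 1/√(1 - 0.663²) = 1.3358
Δt = γΔt₀ = 1.3358 × 48 = 64.12 seconds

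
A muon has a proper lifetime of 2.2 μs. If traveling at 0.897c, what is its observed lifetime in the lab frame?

Proper lifetime τ₀ = 2.2 μs
γ = 1/√(1 - 0.897²) = 2.2623
τ = γτ₀ = 2.2623 × 2.2 μs = 4.977 μs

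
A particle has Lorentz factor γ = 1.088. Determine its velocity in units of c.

From γ = 1/√(1 - v²/c²):
1/γ² = 1/1.088² = 0.8448
v²/c² = 1 - 0.8448 = 0.1552
v/c = √(0.1552) = 0.3940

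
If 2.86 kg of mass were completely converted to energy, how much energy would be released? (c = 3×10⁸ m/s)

Using E = mc²:
c² = (3×10⁸)² = 9×10¹⁶ m²/s²
E = 2.86 × 9×10¹⁶ = 2.574×10¹⁷ J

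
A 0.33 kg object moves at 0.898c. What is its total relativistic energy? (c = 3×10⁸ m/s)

γ = 1/√(1 - 0.898²) = 2.2728
mc² = 0.33 × (3×10⁸)² = 2.970×10¹⁶ J
E = γmc² = 2.2728 × 2.970×10¹⁶ = 6.750×10¹⁶ J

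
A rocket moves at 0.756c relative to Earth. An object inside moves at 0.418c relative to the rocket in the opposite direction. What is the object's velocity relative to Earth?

Object's velocity in rocket frame is u' = -0.418c
u = (u' + v)/(1 + u'v/c²) = (v - 0.418)/(1 - 0.418·v/c²)
Numerator: 0.756 - 0.418 = 0.338
Denominator: 1 - 0.316008 = 0.683992
u = 0.338/0.683992 = 0.4942c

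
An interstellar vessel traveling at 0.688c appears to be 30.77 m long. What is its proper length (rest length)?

Contracted length L = 30.77 m
γ = 1/√(1 - 0.688²) = 1.378
L₀ = γL = 1.378 × 30.77 = 42.40 m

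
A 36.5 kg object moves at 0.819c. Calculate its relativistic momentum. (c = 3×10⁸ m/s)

γ = 1/√(1 - 0.819²) = 1.743
v = 0.819 × 3×10⁸ = 2.457×10⁸ m/s
p = γmv = 1.743 × 36.5 × 2.457×10⁸ = 1.563×10¹⁰ kg·m/s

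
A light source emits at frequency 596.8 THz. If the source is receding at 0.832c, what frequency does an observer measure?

β = v/c = 0.832
(1-β)/(1+β) = 0.168/1.832 = 0.09170
Doppler factor = √(0.09170) = 0.3028
f_obs = 596.8 × 0.3028 = 180.7 THz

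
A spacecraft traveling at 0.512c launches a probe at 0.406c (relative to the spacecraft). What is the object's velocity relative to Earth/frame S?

u = (u' + v)/(1 + u'v/c²)
Numerator: 0.406 + 0.512 = 0.918
Denominator: 1 + 0.207872 = 1.207872
u = 0.918/1.207872 = 0.7600c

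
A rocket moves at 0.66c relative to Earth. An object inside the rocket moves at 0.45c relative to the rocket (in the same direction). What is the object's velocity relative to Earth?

u = (u' + v)/(1 + u'v/c²)
Numerator: 0.45 + 0.66 = 1.11
Denominator: 1 + 0.297 = 1.297
u = 1.11/1.297 = 0.8558c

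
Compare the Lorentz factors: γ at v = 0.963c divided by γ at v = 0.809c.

γ₁ = 1/√(1 - 0.963²) = 3.7106
γ₂ = 1/√(1 - 0.809²) = 1.7012
γ₁/γ₂ = 3.7106/1.7012 = 2.181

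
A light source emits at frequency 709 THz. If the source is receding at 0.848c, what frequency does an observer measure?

β = v/c = 0.848
(1-β)/(1+β) = 0.152/1.848 = 0.08225
Doppler factor = √(0.08225) = 0.2868
f_obs = 709 × 0.2868 = 203.3 THz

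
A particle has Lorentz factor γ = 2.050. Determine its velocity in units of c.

From γ = 1/√(1 - v²/c²):
1/γ² = 1/2.050² = 0.23795
v²/c² = 1 - 0.23795 = 0.76205
v/c = √(0.76205) = 0.8730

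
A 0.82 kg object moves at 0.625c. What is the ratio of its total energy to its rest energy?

E = γmc², E₀ = mc²
E/E₀ = γ = 1/√(1 - 0.625²) = 1.281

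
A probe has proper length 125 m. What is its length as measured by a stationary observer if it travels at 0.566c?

Proper length L₀ = 125 m
γ = 1/√(1 - 0.566²) = 1.213
L = L₀/γ = 125/1.213 = 103.1 m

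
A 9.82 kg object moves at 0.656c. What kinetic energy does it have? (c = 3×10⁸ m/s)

γ = 1/√(1 - 0.656²) = 1.32492
γ - 1 = 0.32492
KE = (γ-1)mc² = 0.32492 × 9.82 × (3×10⁸)² = 2.872×10¹⁷ J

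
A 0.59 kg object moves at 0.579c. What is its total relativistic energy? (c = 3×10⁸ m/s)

γ = 1/√(1 - 0.579²) = 1.2265
mc² = 0.59 × (3×10⁸)² = 5.310×10¹⁶ J
E = γmc² = 1.2265 × 5.310×10¹⁶ = 6.513×10¹⁶ J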